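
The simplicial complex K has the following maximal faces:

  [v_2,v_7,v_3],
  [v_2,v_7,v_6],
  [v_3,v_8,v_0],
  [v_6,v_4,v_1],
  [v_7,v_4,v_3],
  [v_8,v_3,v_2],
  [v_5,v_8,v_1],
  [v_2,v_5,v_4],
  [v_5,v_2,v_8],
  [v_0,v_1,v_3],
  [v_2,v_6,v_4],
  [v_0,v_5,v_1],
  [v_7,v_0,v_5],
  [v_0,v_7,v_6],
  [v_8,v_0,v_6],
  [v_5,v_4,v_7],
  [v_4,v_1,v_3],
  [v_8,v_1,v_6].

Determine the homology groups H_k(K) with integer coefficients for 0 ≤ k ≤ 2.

Take the total order v_0 < v_1 < v_2 < v_3 < v_4 < v_5 < v_6 < v_7 < v_8 on the vertex set. Then K (dimension 2) consists of the simplices:

  0-simplices (9): [v_0], [v_1], [v_2], [v_3], [v_4], [v_5], [v_6], [v_7], [v_8]
  1-simplices (27): (27 of them)
  2-simplices (18): (18 of them)

so the chain groups are C_0 ≅ Z^9, C_1 ≅ Z^27, C_2 ≅ Z^18.

Boundary ∂_1: C_1 → C_0 is given by ∂[p,q] = [q] − [p]. For instance
  ∂[v_1,v_8] = [v_8] − [v_1].
As a 9×27 matrix over Z this has rank 8, with invariant factors (1,1,1,1,1,1,1,1).

The boundary map ∂_2: C_2 → C_1 acts by ∂[p,q,r] = [q,r] − [p,r] + [p,q]. For instance
  ∂[v_1,v_4,v_6] = [v_4,v_6] − [v_1,v_6] + [v_1,v_4],
  ∂[v_0,v_1,v_5] = [v_1,v_5] − [v_0,v_5] + [v_0,v_1].
As a 27×18 matrix over Z this has rank 18, with invariant factors (1,1,1,1,1,1,1,1,1,1,1,1,1,1,1,1,1,2).

Computing H_k = (kernel of ∂_k) / (image of ∂_{k+1}):

  H_0: rank C_0 − rank ∂_1 = 9 − 8 = 1, and the invariant factors of ∂_1 are all 1, so H_0 ≅ Z.
  H_1: rank ker ∂_1 − rank ∂_2 = (27 − 8) − 18 = 1, and ∂_2 has invariant factor 2 > 1, so H_1 ≅ Z ⊕ Z_2.
  H_2: rank ker ∂_2 − rank ∂_3 = (18 − 18) − 0 = 0, and there is no ∂_3, so H_2 ≅ 0.

(K is a triangulation of the Klein bottle.)

H_0 = Z,  H_1 = Z ⊕ Z_2,  H_2 = 0.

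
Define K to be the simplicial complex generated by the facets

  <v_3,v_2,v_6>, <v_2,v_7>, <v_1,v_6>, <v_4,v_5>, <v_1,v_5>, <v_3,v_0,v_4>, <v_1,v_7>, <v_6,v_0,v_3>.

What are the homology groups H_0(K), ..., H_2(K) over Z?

H_0 = Z,  H_1 = Z^2,  H_2 = 0.

Take the total order v_0 < v_1 < v_2 < v_3 < v_4 < v_5 < v_6 < v_7 on the vertex set. Then K (dimension 2) consists of the simplices:

  0-simplices (8): [v_0], [v_1], [v_2], [v_3], [v_4], [v_5], [v_6], [v_7]
  1-simplices (12): [v_0,v_3], [v_0,v_4], [v_0,v_6], [v_1,v_5], [v_1,v_6], [v_1,v_7], [v_2,v_3], [v_2,v_6], [v_2,v_7], [v_3,v_4], [v_3,v_6], [v_4,v_5]
  2-simplices (3): [v_0,v_3,v_4], [v_0,v_3,v_6], [v_2,v_3,v_6]

Hence C_0 ≅ Z^8, C_1 ≅ Z^12, C_2 ≅ Z^3.

∂_1: C_1 → C_0 is given by ∂[p,q] = [q] − [p].
As a 8×12 matrix over Z this has rank 7, with invariant factors (1,1,1,1,1,1,1).

The boundary map ∂_2: C_2 → C_1 maps a triangle to the signed sum of its edges. For instance
  ∂[v_2,v_3,v_6] = [v_3,v_6] − [v_2,v_6] + [v_2,v_3],
  ∂[v_0,v_3,v_4] = [v_3,v_4] − [v_0,v_4] + [v_0,v_3].
As a 12×3 matrix over Z this has rank 3, with invariant factors (1,1,1).

From H_k ≅ ker(∂_k) / im(∂_{k+1}) we obtain:

  H_0: rank C_0 − rank ∂_1 = 8 − 7 = 1, and the invariant factors of ∂_1 are all 1, so H_0 ≅ Z.
  H_1: rank ker ∂_1 − rank ∂_2 = (12 − 7) − 3 = 2, and the invariant factors of ∂_2 are all 1, so H_1 ≅ Z^2.
  H_2: rank ker ∂_2 − rank ∂_3 = (3 − 3) − 0 = 0, and there is no ∂_3, so H_2 ≅ 0.

As a check, the Euler characteristic is 8 − 12 + 3 = -1, which agrees with 1 − 2 + 0 = -1.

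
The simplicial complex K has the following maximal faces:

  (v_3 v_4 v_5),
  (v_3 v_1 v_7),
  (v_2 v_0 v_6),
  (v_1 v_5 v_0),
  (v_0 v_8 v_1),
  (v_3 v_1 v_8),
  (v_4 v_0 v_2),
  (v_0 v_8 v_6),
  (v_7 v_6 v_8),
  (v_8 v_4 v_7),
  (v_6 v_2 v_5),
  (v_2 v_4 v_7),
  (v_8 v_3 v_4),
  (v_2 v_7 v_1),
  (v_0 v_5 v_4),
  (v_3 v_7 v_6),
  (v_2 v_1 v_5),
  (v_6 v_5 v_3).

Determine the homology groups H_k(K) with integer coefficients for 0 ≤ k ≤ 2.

Order the vertices as v_0 < v_1 < v_2 < v_3 < v_4 < v_5 < v_6 < v_7 < v_8. Listing each simplex with vertices in this order, K has dimension 2 with simplices:

  0-simplices (9): [v_0], [v_1], [v_2], [v_3], [v_4], [v_5], [v_6], [v_7], [v_8]
  1-simplices (27): (27 of them)
  2-simplices (18): (18 of them)

Hence C_0 ≅ Z^9, C_1 ≅ Z^27, C_2 ≅ Z^18.

The boundary map ∂_1: C_1 → C_0 maps an edge to its endpoints' difference, ∂[p,q] = q − p. For instance
  ∂[v_4,v_8] = [v_8] − [v_4].
The 9×27 boundary matrix has rank 8 and Smith normal form diag(1,1,1,1,1,1,1,1).

The boundary map ∂_2: C_2 → C_1 acts by ∂[p,q,r] = [q,r] − [p,r] + [p,q]. For instance
  ∂[v_0,v_2,v_6] = [v_2,v_6] − [v_0,v_6] + [v_0,v_2],
  ∂[v_1,v_2,v_7] = [v_2,v_7] − [v_1,v_7] + [v_1,v_2].
This gives a 27×18 integer matrix of rank 18; reducing to Smith normal form yields diagonal entries (1,1,1,1,1,1,1,1,1,1,1,1,1,1,1,1,1,2).

Reading off H_k = ker ∂_k / im ∂_{k+1}:

  H_0: rank C_0 − rank ∂_1 = 9 − 8 = 1, and the invariant factors of ∂_1 are all 1, so H_0 = Z.
  H_1: rank ker ∂_1 − rank ∂_2 = (27 − 8) − 18 = 1, and ∂_2 has invariant factor 2 > 1, so H_1 = Z ⊕ Z/2.
  H_2: rank ker ∂_2 − rank ∂_3 = (18 − 18) − 0 = 0, and there is no ∂_3, so H_2 = 0.

(K is a triangulation of the Klein bottle.)

H_0 ≅ Z,  H_1 ≅ Z ⊕ Z/2,  H_2 = 0.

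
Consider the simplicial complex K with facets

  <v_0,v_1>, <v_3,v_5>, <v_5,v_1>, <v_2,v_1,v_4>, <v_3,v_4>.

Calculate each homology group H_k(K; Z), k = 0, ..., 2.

H_0 = Z,  H_1 = Z,  H_2 = 0.

We work with the vertex ordering v_0 < v_1 < v_2 < v_3 < v_4 < v_5. The simplices of K, each written with vertices in increasing order, are:

  0-simplices (6): [v_0], [v_1], [v_2], [v_3], [v_4], [v_5]
  1-simplices (7): [v_0,v_1], [v_1,v_2], [v_1,v_4], [v_1,v_5], [v_2,v_4], [v_3,v_4], [v_3,v_5]
  2-simplices (1): [v_1,v_2,v_4]

giving chain groups C_0 ≅ Z^6, C_1 ≅ Z^7, C_2 ≅ Z^1.

Boundary ∂_1: C_1 → C_0 maps an edge to its endpoints' difference, ∂[p,q] = q − p. For instance
  ∂[v_1,v_4] = [v_4] − [v_1].
This gives a 6×7 integer matrix of rank 5; reducing to Smith normal form yields diagonal entries (1,1,1,1,1).

Boundary ∂_2: C_2 → C_1 acts by ∂[p,q,r] = [q,r] − [p,r] + [p,q]. For instance
  ∂[v_1,v_2,v_4] = [v_2,v_4] − [v_1,v_4] + [v_1,v_2].
As a 7×1 matrix over Z this has rank 1, with invariant factors (1).

Reading off H_k = ker ∂_k / im ∂_{k+1}:

  H_0: rank C_0 − rank ∂_1 = 6 − 5 = 1, and the invariant factors of ∂_1 are all 1, so H_0 ≅ Z.
  H_1: rank ker ∂_1 − rank ∂_2 = (7 − 5) − 1 = 1, and the invariant factors of ∂_2 are all 1, so H_1 ≅ Z.
  H_2: rank ker ∂_2 − rank ∂_3 = (1 − 1) − 0 = 0, and there is no ∂_3, so H_2 ≅ 0.

As a check, the Euler characteristic is 6 − 7 + 1 = 0, which agrees with 1 − 1 + 0 = 0.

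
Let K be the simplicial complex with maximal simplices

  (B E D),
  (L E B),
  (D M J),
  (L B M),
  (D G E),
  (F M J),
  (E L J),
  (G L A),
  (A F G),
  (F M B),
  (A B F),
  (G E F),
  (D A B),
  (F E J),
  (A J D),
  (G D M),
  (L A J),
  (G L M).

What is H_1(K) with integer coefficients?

Order the vertices as A < B < D < E < F < G < J < L < M. Listing each simplex with vertices in this order, K has dimension 2 with simplices:

  0-simplices (9): A, B, D, E, F, G, J, L, M
  1-simplices (27): AB, AD, AF, AG, AJ, AL, BD, BE, BF, BL, BM, DE, DG, DJ, DM, EF, EG, EJ, EL, FG, FJ, FM, GL, GM, JL, JM, LM
  2-simplices (18): ABD, ABF, ADJ, AFG, AGL, AJL, BDE, BEL, BFM, BLM, DEG, DGM, DJM, EFG, EFJ, EJL, FJM, GLM

giving chain groups C_0 ≅ Z^9, C_1 ≅ Z^27, C_2 ≅ Z^18.

∂_1: C_1 → C_0 sends each edge [p,q] (with p < q) to q − p. For instance
  ∂DJ = J − D.
The resulting 9×27 matrix has rank 8, and its Smith normal form has invariant factors (1,1,1,1,1,1,1,1).

∂_2: C_2 → C_1 acts by ∂[p,q,r] = [q,r] − [p,r] + [p,q]. For instance
  ∂EFG = FG − EG + EF,
  ∂AGL = GL − AL + AG.
The resulting 27×18 matrix has rank 17, and its Smith normal form has invariant factors (1,1,1,1,1,1,1,1,1,1,1,1,1,1,1,1,1).

Computing H_k = (kernel of ∂_k) / (image of ∂_{k+1}):

  H_1: rank ker ∂_1 − rank ∂_2 = (27 − 8) − 17 = 2, and the invariant factors of ∂_2 are all 1, so H_1 ≅ Z^2.

H_1 = Z^2.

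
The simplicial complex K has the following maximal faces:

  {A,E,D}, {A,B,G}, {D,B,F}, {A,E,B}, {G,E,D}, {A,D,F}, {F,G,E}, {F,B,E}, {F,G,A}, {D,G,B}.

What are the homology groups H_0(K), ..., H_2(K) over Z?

Take the total order A < B < D < E < F < G on the vertex set. Then K (dimension 2) consists of the simplices:

  0-simplices (6): A, B, D, E, F, G
  1-simplices (15): AB, AD, AE, AF, AG, BD, BE, BF, BG, DE, DF, DG, EF, EG, FG
  2-simplices (10): ABE, ABG, ADE, ADF, AFG, BDF, BDG, BEF, DEG, EFG

Hence C_0 ≅ Z^6, C_1 ≅ Z^15, C_2 ≅ Z^10.

The boundary map ∂_1: C_1 → C_0 maps an edge to its endpoints' difference, ∂[p,q] = q − p.
The 6×15 boundary matrix has rank 5 and Smith normal form diag(1,1,1,1,1).

∂_2: C_2 → C_1 acts by ∂[p,q,r] = [q,r] − [p,r] + [p,q]. For instance
  ∂ABG = BG − AG + AB,
  ∂ABE = BE − AE + AB.
The 15×10 boundary matrix has rank 10 and Smith normal form diag(1,1,1,1,1,1,1,1,1,2).

Computing H_k = (kernel of ∂_k) / (image of ∂_{k+1}):

  H_0: rank C_0 − rank ∂_1 = 6 − 5 = 1, and the invariant factors of ∂_1 are all 1, so H_0 = Z.
  H_1: rank ker ∂_1 − rank ∂_2 = (15 − 5) − 10 = 0, and ∂_2 has invariant factor 2 > 1, so H_1 = Z_2.
  H_2: rank ker ∂_2 − rank ∂_3 = (10 − 10) − 0 = 0, and there is no ∂_3, so H_2 = 0.

As a check, the Euler characteristic is 6 − 15 + 10 = 1, which agrees with 1 − 0 + 0 = 1.
(K is a triangulation of the real projective plane RP^2.)

H_0 = Z,  H_1 = Z_2,  H_2 = 0.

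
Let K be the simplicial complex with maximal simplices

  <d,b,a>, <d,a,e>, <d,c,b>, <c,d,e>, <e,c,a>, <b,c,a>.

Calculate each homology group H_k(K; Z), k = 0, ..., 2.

H_0 = Z,  H_1 = 0,  H_2 = Z.

We work with the vertex ordering a < b < c < d < e. The simplices of K, each written with vertices in increasing order, are:

  0-simplices (5): a, b, c, d, e
  1-simplices (9): ab, ac, ad, ae, bc, bd, cd, ce, de
  2-simplices (6): abc, abd, ace, ade, bcd, cde

Hence C_0 ≅ Z^5, C_1 ≅ Z^9, C_2 ≅ Z^6.

Boundary ∂_1: C_1 → C_0 is given by ∂[p,q] = [q] − [p]. For instance
  ∂ac = c − a.
The 5×9 boundary matrix has rank 4 and Smith normal form diag(1,1,1,1).

Boundary ∂_2: C_2 → C_1 acts by ∂[p,q,r] = [q,r] − [p,r] + [p,q]. For instance
  ∂abd = bd − ad + ab,
  ∂cde = de − ce + cd.
This gives a 9×6 integer matrix of rank 5; reducing to Smith normal form yields diagonal entries (1,1,1,1,1).

Now H_k = ker ∂_k / im ∂_{k+1}, so:

  H_0: rank C_0 − rank ∂_1 = 5 − 4 = 1, and the invariant factors of ∂_1 are all 1, so H_0 ≅ Z.
  H_1: rank ker ∂_1 − rank ∂_2 = (9 − 4) − 5 = 0, and the invariant factors of ∂_2 are all 1, so H_1 ≅ 0.
  H_2: rank ker ∂_2 − rank ∂_3 = (6 − 5) − 0 = 1, and there is no ∂_3, so H_2 ≅ Z.

As a check, the Euler characteristic is 5 − 9 + 6 = 2, which agrees with 1 − 0 + 1 = 2.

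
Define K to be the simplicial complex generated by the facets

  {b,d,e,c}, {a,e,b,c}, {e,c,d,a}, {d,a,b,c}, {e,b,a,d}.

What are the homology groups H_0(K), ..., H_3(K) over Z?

H_0 = Z,  H_1 = 0,  H_2 = 0,  H_3 = Z.

Order the vertices as a < b < c < d < e. Listing each simplex with vertices in this order, K has dimension 3 with simplices:

  0-simplices (5): a, b, c, d, e
  1-simplices (10): ab, ac, ad, ae, bc, bd, be, cd, ce, de
  2-simplices (10): abc, abd, abe, acd, ace, ade, bcd, bce, bde, cde
  3-simplices (5): abcd, abce, abde, acde, bcde

Hence C_0 ≅ Z^5, C_1 ≅ Z^10, C_2 ≅ Z^10, C_3 ≅ Z^5.

Boundary ∂_1: C_1 → C_0 is given by ∂[p,q] = [q] − [p]. For instance
  ∂be = e − b.
This gives a 5×10 integer matrix of rank 4; reducing to Smith normal form yields diagonal entries (1,1,1,1).

∂_2: C_2 → C_1 sends each 2-simplex [p,q,r] to [q,r] − [p,r] + [p,q]. For instance
  ∂bce = ce − be + bc,
  ∂cde = de − ce + cd.
This gives a 10×10 integer matrix of rank 6; reducing to Smith normal form yields diagonal entries (1,1,1,1,1,1).

∂_3: C_3 → C_2 sends each 3-simplex σ to the alternating sum Σ_i (−1)^i (σ with its i-th vertex removed). For instance
  ∂abcd = bcd − acd + abd − abc,
  ∂bcde = cde − bde + bce − bcd.
This gives a 10×5 integer matrix of rank 4; reducing to Smith normal form yields diagonal entries (1,1,1,1).

Reading off H_k = ker ∂_k / im ∂_{k+1}:

  H_0: rank C_0 − rank ∂_1 = 5 − 4 = 1, and the invariant factors of ∂_1 are all 1, so H_0 ≅ Z.
  H_1: rank ker ∂_1 − rank ∂_2 = (10 − 4) − 6 = 0, and the invariant factors of ∂_2 are all 1, so H_1 ≅ 0.
  H_2: rank ker ∂_2 − rank ∂_3 = (10 − 6) − 4 = 0, and the invariant factors of ∂_3 are all 1, so H_2 ≅ 0.
  H_3: rank ker ∂_3 − rank ∂_4 = (5 − 4) − 0 = 1, and there is no ∂_4, so H_3 ≅ Z.

As a check, the Euler characteristic is 5 − 10 + 10 − 5 = 0, which agrees with 1 − 0 + 0 − 1 = 0.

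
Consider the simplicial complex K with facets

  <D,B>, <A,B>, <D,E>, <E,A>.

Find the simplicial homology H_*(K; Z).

Fix the vertex order A < B < D < E and write every simplex with vertices in increasing order. Then dim K = 1 and the simplices of K are:

  0-simplices (4): A, B, D, E
  1-simplices (4): AB, AE, BD, DE

giving chain groups C_0 ≅ Z^4, C_1 ≅ Z^4.

Boundary ∂_1: C_1 → C_0 is given by ∂[p,q] = [q] − [p].
The resulting 4×4 matrix has rank 3, and its Smith normal form has invariant factors (1,1,1).

Computing H_k = (kernel of ∂_k) / (image of ∂_{k+1}):

  H_0: rank C_0 − rank ∂_1 = 4 − 3 = 1, and the invariant factors of ∂_1 are all 1, so H_0 = Z.
  H_1: rank ker ∂_1 − rank ∂_2 = (4 − 3) − 0 = 1, and there is no ∂_2, so H_1 = Z.

As a check, the Euler characteristic is 4 − 4 = 0, which agrees with 1 − 1 = 0.

H_0 ≅ Z,  H_1 ≅ Z.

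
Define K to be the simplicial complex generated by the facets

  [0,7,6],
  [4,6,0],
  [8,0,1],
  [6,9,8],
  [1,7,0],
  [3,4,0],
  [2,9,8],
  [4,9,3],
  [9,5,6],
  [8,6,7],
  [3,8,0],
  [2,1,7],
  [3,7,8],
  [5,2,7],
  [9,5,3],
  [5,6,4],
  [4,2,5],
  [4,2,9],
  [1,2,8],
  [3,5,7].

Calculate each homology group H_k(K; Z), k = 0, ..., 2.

H_0 = Z,  H_1 = Z ⊕ Z/2,  H_2 = 0.

Take the total order 0 < 1 < 2 < 3 < 4 < 5 < 6 < 7 < 8 < 9 on the vertex set. Then K (dimension 2) consists of the simplices:

  0-simplices (10): [0], [1], [2], [3], [4], [5], [6], [7], [8], [9]
  1-simplices (30): (30 of them)
  2-simplices (20): (20 of them)

Hence C_0 ≅ Z^10, C_1 ≅ Z^30, C_2 ≅ Z^20.

Boundary ∂_1: C_1 → C_0 sends each edge [p,q] (with p < q) to q − p. For instance
  ∂[3,8] = [8] − [3].
The resulting 10×30 matrix has rank 9, and its Smith normal form has invariant factors (1,1,1,1,1,1,1,1,1).

Boundary ∂_2: C_2 → C_1 maps a triangle to the signed sum of its edges. For instance
  ∂[3,5,7] = [5,7] − [3,7] + [3,5],
  ∂[0,3,4] = [3,4] − [0,4] + [0,3].
As a 30×20 matrix over Z this has rank 20, with invariant factors (1,1,1,1,1,1,1,1,1,1,1,1,1,1,1,1,1,1,1,2).

Computing H_k = (kernel of ∂_k) / (image of ∂_{k+1}):

  H_0: rank C_0 − rank ∂_1 = 10 − 9 = 1, and the invariant factors of ∂_1 are all 1, so H_0 ≅ Z.
  H_1: rank ker ∂_1 − rank ∂_2 = (30 − 9) − 20 = 1, and ∂_2 has invariant factor 2 > 1, so H_1 ≅ Z ⊕ Z/2.
  H_2: rank ker ∂_2 − rank ∂_3 = (20 − 20) − 0 = 0, and there is no ∂_3, so H_2 ≅ 0.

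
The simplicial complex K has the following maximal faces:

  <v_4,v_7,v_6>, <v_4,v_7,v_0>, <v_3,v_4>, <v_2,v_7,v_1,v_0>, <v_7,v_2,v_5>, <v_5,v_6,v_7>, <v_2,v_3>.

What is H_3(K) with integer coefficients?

K has 8 vertices, 15 edges, 8 triangles, 1 3-simplex.
rank ∂_3 = 1, rank ∂_4 = 0 ⇒ b_3 = 1 − 1 − 0 = 0. So H_3 = 0.

H_3 ≅ 0.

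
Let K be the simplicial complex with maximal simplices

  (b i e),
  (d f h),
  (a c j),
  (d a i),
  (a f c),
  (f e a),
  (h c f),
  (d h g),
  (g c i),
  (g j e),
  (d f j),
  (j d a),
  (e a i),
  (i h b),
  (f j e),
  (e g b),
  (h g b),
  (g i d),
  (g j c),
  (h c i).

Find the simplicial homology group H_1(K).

H_1 = Z ⊕ Z/2.

Take the total order a < b < c < d < e < f < g < h < i < j on the vertex set. Then K (dimension 2) consists of the simplices:

  0-simplices (10): a, b, c, d, e, f, g, h, i, j
  1-simplices (30): ac, ad, ae, af, ai, aj, be, bg, bh, bi, cf, cg, ch, ci, cj, df, dg, dh, di, dj, ef, eg, ei, ej, fh, fj, gh, gi, gj, hi
  2-simplices (20): acf, acj, adi, adj, aef, aei, beg, bei, bgh, bhi, cfh, cgi, cgj, chi, dfh, dfj, dgh, dgi, efj, egj

so the chain groups are C_0 ≅ Z^10, C_1 ≅ Z^30, C_2 ≅ Z^20.

The boundary map ∂_1: C_1 → C_0 is given by ∂[p,q] = [q] − [p]. For instance
  ∂ai = i − a.
As a 10×30 matrix over Z this has rank 9, with invariant factors (1,1,1,1,1,1,1,1,1).

The boundary map ∂_2: C_2 → C_1 sends each 2-simplex [p,q,r] to [q,r] − [p,r] + [p,q]. For instance
  ∂dgi = gi − di + dg,
  ∂dfj = fj − dj + df.
This gives a 30×20 integer matrix of rank 20; reducing to Smith normal form yields diagonal entries (1,1,1,1,1,1,1,1,1,1,1,1,1,1,1,1,1,1,1,2).

From H_k ≅ ker(∂_k) / im(∂_{k+1}) we obtain:

  H_1: rank ker ∂_1 − rank ∂_2 = (30 − 9) − 20 = 1, and ∂_2 has invariant factor 2 > 1, so H_1 ≅ Z ⊕ Z/2.

(K is a triangulation of the Klein bottle.)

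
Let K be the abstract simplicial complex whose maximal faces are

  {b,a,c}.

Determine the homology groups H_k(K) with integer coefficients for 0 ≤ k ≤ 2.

H_0 ≅ Z,  H_1 = 0,  H_2 = 0.

We work with the vertex ordering a < b < c. The simplices of K, each written with vertices in increasing order, are:

  0-simplices (3): a, b, c
  1-simplices (3): ab, ac, bc
  2-simplices (1): abc

Hence C_0 ≅ Z^3, C_1 ≅ Z^3, C_2 ≅ Z^1.

The boundary map ∂_1: C_1 → C_0 sends each edge [p,q] (with p < q) to q − p. For instance
  ∂bc = c − b.
As a 3×3 matrix over Z this has rank 2, with invariant factors (1,1).

∂_2: C_2 → C_1 sends each 2-simplex [p,q,r] to [q,r] − [p,r] + [p,q]. For instance
  ∂abc = bc − ac + ab.
As a 3×1 matrix over Z this has rank 1, with invariant factors (1).

Now H_k = ker ∂_k / im ∂_{k+1}, so:

  H_0: rank C_0 − rank ∂_1 = 3 − 2 = 1, and the invariant factors of ∂_1 are all 1, so H_0 ≅ Z.
  H_1: rank ker ∂_1 − rank ∂_2 = (3 − 2) − 1 = 0, and the invariant factors of ∂_2 are all 1, so H_1 ≅ 0.
  H_2: rank ker ∂_2 − rank ∂_3 = (1 − 1) − 0 = 0, and there is no ∂_3, so H_2 ≅ 0.

(K is a triangulation of the 2-simplex.)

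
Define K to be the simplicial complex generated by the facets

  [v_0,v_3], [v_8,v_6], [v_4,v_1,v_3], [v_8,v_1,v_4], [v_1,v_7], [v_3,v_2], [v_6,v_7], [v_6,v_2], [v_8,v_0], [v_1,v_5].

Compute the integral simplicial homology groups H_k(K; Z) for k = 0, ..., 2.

We work with the vertex ordering v_0 < v_1 < v_2 < v_3 < v_4 < v_5 < v_6 < v_7 < v_8. The simplices of K, each written with vertices in increasing order, are:

  0-simplices (9): [v_0], [v_1], [v_2], [v_3], [v_4], [v_5], [v_6], [v_7], [v_8]
  1-simplices (13): [v_0,v_3], [v_0,v_8], [v_1,v_3], [v_1,v_4], [v_1,v_5], [v_1,v_7], [v_1,v_8], [v_2,v_3], [v_2,v_6], [v_3,v_4], [v_4,v_8], [v_6,v_7], [v_6,v_8]
  2-simplices (2): [v_1,v_3,v_4], [v_1,v_4,v_8]

so the chain groups are C_0 ≅ Z^9, C_1 ≅ Z^13, C_2 ≅ Z^2.

Boundary ∂_1: C_1 → C_0 maps an edge to its endpoints' difference, ∂[p,q] = q − p. For instance
  ∂[v_6,v_7] = [v_7] − [v_6].
As a 9×13 matrix over Z this has rank 8, with invariant factors (1,1,1,1,1,1,1,1).

∂_2: C_2 → C_1 acts by ∂[p,q,r] = [q,r] − [p,r] + [p,q]. For instance
  ∂[v_1,v_3,v_4] = [v_3,v_4] − [v_1,v_4] + [v_1,v_3],
  ∂[v_1,v_4,v_8] = [v_4,v_8] − [v_1,v_8] + [v_1,v_4].
The 13×2 boundary matrix has rank 2 and Smith normal form diag(1,1).

Reading off H_k = ker ∂_k / im ∂_{k+1}:

  H_0: rank C_0 − rank ∂_1 = 9 − 8 = 1, and the invariant factors of ∂_1 are all 1, so H_0 ≅ Z.
  H_1: rank ker ∂_1 − rank ∂_2 = (13 − 8) − 2 = 3, and the invariant factors of ∂_2 are all 1, so H_1 ≅ Z^3.
  H_2: rank ker ∂_2 − rank ∂_3 = (2 − 2) − 0 = 0, and there is no ∂_3, so H_2 ≅ 0.

H_0 = Z,  H_1 = Z^3,  H_2 = 0.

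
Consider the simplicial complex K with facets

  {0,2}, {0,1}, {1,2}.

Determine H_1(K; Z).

Order the vertices as 0 < 1 < 2. Listing each simplex with vertices in this order, K has dimension 1 with simplices:

  0-simplices (3): [0], [1], [2]
  1-simplices (3): [0,1], [0,2], [1,2]

so the chain groups are C_0 ≅ Z^3, C_1 ≅ Z^3.

Boundary ∂_1: C_1 → C_0 maps an edge to its endpoints' difference, ∂[p,q] = q − p.
The resulting 3×3 matrix has rank 2, and its Smith normal form has invariant factors (1,1).

Computing H_k = (kernel of ∂_k) / (image of ∂_{k+1}):

  H_1: rank ker ∂_1 − rank ∂_2 = (3 − 2) − 0 = 1, and there is no ∂_2, so H_1 ≅ Z.

H_1 ≅ Z.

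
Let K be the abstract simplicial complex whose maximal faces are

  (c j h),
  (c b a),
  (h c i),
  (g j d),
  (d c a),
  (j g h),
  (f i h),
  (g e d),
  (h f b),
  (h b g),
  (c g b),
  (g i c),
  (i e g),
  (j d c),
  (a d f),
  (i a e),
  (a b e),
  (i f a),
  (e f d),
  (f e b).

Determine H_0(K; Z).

H_0 = Z.

We work with the vertex ordering a < b < c < d < e < f < g < h < i < j. The simplices of K, each written with vertices in increasing order, are:

  0-simplices (10): a, b, c, d, e, f, g, h, i, j
  1-simplices (30): ab, ac, ad, ae, af, ai, bc, be, bf, bg, bh, cd, cg, ch, ci, cj, de, df, dg, dj, ef, eg, ei, fh, fi, gh, gi, gj, hi, hj
  2-simplices (20): abc, abe, acd, adf, aei, afi, bcg, bef, bfh, bgh, cdj, cgi, chi, chj, def, deg, dgj, egi, fhi, ghj

giving chain groups C_0 ≅ Z^10, C_1 ≅ Z^30, C_2 ≅ Z^20.

∂_1: C_1 → C_0 maps an edge to its endpoints' difference, ∂[p,q] = q − p. For instance
  ∂gh = h − g.
The 10×30 boundary matrix has rank 9 and Smith normal form diag(1,1,1,1,1,1,1,1,1).

∂_2: C_2 → C_1 maps a triangle to the signed sum of its edges. For instance
  ∂abc = bc − ac + ab,
  ∂def = ef − df + de.
The 30×20 boundary matrix has rank 20 and Smith normal form diag(1,1,1,1,1,1,1,1,1,1,1,1,1,1,1,1,1,1,1,2).

Reading off H_k = ker ∂_k / im ∂_{k+1}:

  H_0: rank C_0 − rank ∂_1 = 10 − 9 = 1, and the invariant factors of ∂_1 are all 1, so H_0 ≅ Z.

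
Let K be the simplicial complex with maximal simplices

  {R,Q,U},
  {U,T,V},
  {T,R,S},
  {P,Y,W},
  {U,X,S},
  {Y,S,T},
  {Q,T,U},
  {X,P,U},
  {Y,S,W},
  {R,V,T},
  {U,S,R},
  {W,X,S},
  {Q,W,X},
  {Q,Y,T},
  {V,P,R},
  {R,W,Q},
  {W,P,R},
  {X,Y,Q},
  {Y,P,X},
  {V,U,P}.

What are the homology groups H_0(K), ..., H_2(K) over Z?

H_0 = Z,  H_1 = Z ⊕ Z_2,  H_2 = 0.

We work with the vertex ordering P < Q < R < S < T < U < V < W < X < Y. The simplices of K, each written with vertices in increasing order, are:

  0-simplices (10): P, Q, R, S, T, U, V, W, X, Y
  1-simplices (30): PR, PU, PV, PW, PX, PY, QR, QT, QU, QW, QX, QY, RS, RT, RU, RV, RW, ST, SU, SW, SX, SY, TU, TV, TY, UV, UX, WX, WY, XY
  2-simplices (20): PRV, PRW, PUV, PUX, PWY, PXY, QRU, QRW, QTU, QTY, QWX, QXY, RST, RSU, RTV, STY, SUX, SWX, SWY, TUV

giving chain groups C_0 ≅ Z^10, C_1 ≅ Z^30, C_2 ≅ Z^20.

Boundary ∂_1: C_1 → C_0 sends each edge [p,q] (with p < q) to q − p.
As a 10×30 matrix over Z this has rank 9, with invariant factors (1,1,1,1,1,1,1,1,1).

The boundary map ∂_2: C_2 → C_1 maps a triangle to the signed sum of its edges. For instance
  ∂PRV = RV − PV + PR,
  ∂PUX = UX − PX + PU.
As a 30×20 matrix over Z this has rank 20, with invariant factors (1,1,1,1,1,1,1,1,1,1,1,1,1,1,1,1,1,1,1,2).

Computing H_k = (kernel of ∂_k) / (image of ∂_{k+1}):

  H_0: rank C_0 − rank ∂_1 = 10 − 9 = 1, and the invariant factors of ∂_1 are all 1, so H_0 = Z.
  H_1: rank ker ∂_1 − rank ∂_2 = (30 − 9) − 20 = 1, and ∂_2 has invariant factor 2 > 1, so H_1 = Z ⊕ Z_2.
  H_2: rank ker ∂_2 − rank ∂_3 = (20 − 20) − 0 = 0, and there is no ∂_3, so H_2 = 0.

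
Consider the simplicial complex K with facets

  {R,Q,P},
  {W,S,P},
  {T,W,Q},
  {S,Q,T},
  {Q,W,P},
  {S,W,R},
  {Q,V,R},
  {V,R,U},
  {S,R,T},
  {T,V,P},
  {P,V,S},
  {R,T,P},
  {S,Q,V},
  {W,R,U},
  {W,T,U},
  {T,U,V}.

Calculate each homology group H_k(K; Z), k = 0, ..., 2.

Take the total order P < Q < R < S < T < U < V < W on the vertex set. Then K (dimension 2) consists of the simplices:

  0-simplices (8): P, Q, R, S, T, U, V, W
  1-simplices (24): PQ, PR, PS, PT, PV, PW, QR, QS, QT, QV, QW, RS, RT, RU, RV, RW, ST, SV, SW, TU, TV, TW, UV, UW
  2-simplices (16): PQR, PQW, PRT, PSV, PSW, PTV, QRV, QST, QSV, QTW, RST, RSW, RUV, RUW, TUV, TUW

so the chain groups are C_0 ≅ Z^8, C_1 ≅ Z^24, C_2 ≅ Z^16.

Boundary ∂_1: C_1 → C_0 sends each edge [p,q] (with p < q) to q − p. For instance
  ∂QR = R − Q.
The 8×24 boundary matrix has rank 7 and Smith normal form diag(1,1,1,1,1,1,1).

Boundary ∂_2: C_2 → C_1 maps a triangle to the signed sum of its edges. For instance
  ∂PTV = TV − PV + PT,
  ∂PQR = QR − PR + PQ.
The 24×16 boundary matrix has rank 15 and Smith normal form diag(1,1,1,1,1,1,1,1,1,1,1,1,1,1,1).

Computing H_k = (kernel of ∂_k) / (image of ∂_{k+1}):

  H_0: rank C_0 − rank ∂_1 = 8 − 7 = 1, and the invariant factors of ∂_1 are all 1, so H_0 ≅ Z.
  H_1: rank ker ∂_1 − rank ∂_2 = (24 − 7) − 15 = 2, and the invariant factors of ∂_2 are all 1, so H_1 ≅ Z^2.
  H_2: rank ker ∂_2 − rank ∂_3 = (16 − 15) − 0 = 1, and there is no ∂_3, so H_2 ≅ Z.

As a check, the Euler characteristic is 8 − 24 + 16 = 0, which agrees with 1 − 2 + 1 = 0.

H_0 ≅ Z,  H_1 ≅ Z^2,  H_2 ≅ Z.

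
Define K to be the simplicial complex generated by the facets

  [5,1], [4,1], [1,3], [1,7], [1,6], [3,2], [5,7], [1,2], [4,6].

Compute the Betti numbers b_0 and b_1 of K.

K has 7 vertices, 9 edges.
rank ∂_0 = 0, rank ∂_1 = 6 ⇒ b_0 = 7 − 0 − 6 = 1; all invariant factors of ∂_1 are 1 so no torsion. So H_0 = Z.
rank ∂_1 = 6, rank ∂_2 = 0 ⇒ b_1 = 9 − 6 − 0 = 3. So H_1 = Z^3.

b_0 = 1, b_1 = 3.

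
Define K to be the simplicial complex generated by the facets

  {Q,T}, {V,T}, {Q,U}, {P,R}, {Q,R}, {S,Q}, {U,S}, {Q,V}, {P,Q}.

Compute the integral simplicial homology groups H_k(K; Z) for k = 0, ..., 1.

H_0 = Z,  H_1 = Z^3.

K has 7 vertices, 9 edges.
rank ∂_0 = 0, rank ∂_1 = 6 ⇒ b_0 = 7 − 0 − 6 = 1; all invariant factors of ∂_1 are 1 so no torsion. So H_0 ≅ Z.
rank ∂_1 = 6, rank ∂_2 = 0 ⇒ b_1 = 9 − 6 − 0 = 3. So H_1 ≅ Z^3.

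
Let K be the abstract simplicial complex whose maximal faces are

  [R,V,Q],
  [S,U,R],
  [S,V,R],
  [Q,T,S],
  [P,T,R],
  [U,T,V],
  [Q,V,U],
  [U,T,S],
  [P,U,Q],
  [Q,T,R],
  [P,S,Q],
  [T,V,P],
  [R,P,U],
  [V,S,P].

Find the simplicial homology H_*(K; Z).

Take the total order P < Q < R < S < T < U < V on the vertex set. Then K (dimension 2) consists of the simplices:

  0-simplices (7): P, Q, R, S, T, U, V
  1-simplices (21): PQ, PR, PS, PT, PU, PV, QR, QS, QT, QU, QV, RS, RT, RU, RV, ST, SU, SV, TU, TV, UV
  2-simplices (14): PQS, PQU, PRT, PRU, PSV, PTV, QRT, QRV, QST, QUV, RSU, RSV, STU, TUV

so the chain groups are C_0 ≅ Z^7, C_1 ≅ Z^21, C_2 ≅ Z^14.

∂_1: C_1 → C_0 maps an edge to its endpoints' difference, ∂[p,q] = q − p. For instance
  ∂PU = U − P.
The resulting 7×21 matrix has rank 6, and its Smith normal form has invariant factors (1,1,1,1,1,1).

The boundary map ∂_2: C_2 → C_1 maps a triangle to the signed sum of its edges. For instance
  ∂PSV = SV − PV + PS,
  ∂STU = TU − SU + ST.
This gives a 21×14 integer matrix of rank 13; reducing to Smith normal form yields diagonal entries (1,1,1,1,1,1,1,1,1,1,1,1,1).

Reading off H_k = ker ∂_k / im ∂_{k+1}:

  H_0: rank C_0 − rank ∂_1 = 7 − 6 = 1, and the invariant factors of ∂_1 are all 1, so H_0 = Z.
  H_1: rank ker ∂_1 − rank ∂_2 = (21 − 6) − 13 = 2, and the invariant factors of ∂_2 are all 1, so H_1 = Z^2.
  H_2: rank ker ∂_2 − rank ∂_3 = (14 − 13) − 0 = 1, and there is no ∂_3, so H_2 = Z.

As a check, the Euler characteristic is 7 − 21 + 14 = 0, which agrees with 1 − 2 + 1 = 0.

H_0 ≅ Z,  H_1 ≅ Z^2,  H_2 ≅ Z.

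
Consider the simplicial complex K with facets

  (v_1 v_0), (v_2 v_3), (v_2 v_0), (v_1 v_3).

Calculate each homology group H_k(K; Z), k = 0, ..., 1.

H_0 ≅ Z,  H_1 ≅ Z.

Order the vertices as v_0 < v_1 < v_2 < v_3. Listing each simplex with vertices in this order, K has dimension 1 with simplices:

  0-simplices (4): [v_0], [v_1], [v_2], [v_3]
  1-simplices (4): [v_0,v_1], [v_0,v_2], [v_1,v_3], [v_2,v_3]

Hence C_0 ≅ Z^4, C_1 ≅ Z^4.

Boundary ∂_1: C_1 → C_0 maps an edge to its endpoints' difference, ∂[p,q] = q − p. For instance
  ∂[v_0,v_2] = [v_2] − [v_0].
The resulting 4×4 matrix has rank 3, and its Smith normal form has invariant factors (1,1,1).

Reading off H_k = ker ∂_k / im ∂_{k+1}:

  H_0: rank C_0 − rank ∂_1 = 4 − 3 = 1, and the invariant factors of ∂_1 are all 1, so H_0 = Z.
  H_1: rank ker ∂_1 − rank ∂_2 = (4 − 3) − 0 = 1, and there is no ∂_2, so H_1 = Z.

(K is a triangulation of the circle S^1.)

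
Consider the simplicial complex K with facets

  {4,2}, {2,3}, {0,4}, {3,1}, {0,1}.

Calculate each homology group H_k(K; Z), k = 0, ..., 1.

K has 5 vertices, 5 edges.
rank ∂_0 = 0, rank ∂_1 = 4 ⇒ b_0 = 5 − 0 − 4 = 1; all invariant factors of ∂_1 are 1 so no torsion. So H_0 ≅ Z.
rank ∂_1 = 4, rank ∂_2 = 0 ⇒ b_1 = 5 − 4 − 0 = 1. So H_1 ≅ Z.

H_0 = Z,  H_1 = Z.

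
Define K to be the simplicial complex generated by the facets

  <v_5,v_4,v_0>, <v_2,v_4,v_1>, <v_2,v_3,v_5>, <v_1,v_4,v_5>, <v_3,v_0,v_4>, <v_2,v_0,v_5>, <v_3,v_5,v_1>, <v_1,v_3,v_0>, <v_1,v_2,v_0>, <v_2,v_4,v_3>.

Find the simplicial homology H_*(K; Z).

H_0 ≅ Z,  H_1 ≅ Z/2,  H_2 = 0.

Order the vertices as v_0 < v_1 < v_2 < v_3 < v_4 < v_5. Listing each simplex with vertices in this order, K has dimension 2 with simplices:

  0-simplices (6): [v_0], [v_1], [v_2], [v_3], [v_4], [v_5]
  1-simplices (15): (15 of them)
  2-simplices (10): [v_0,v_1,v_2], [v_0,v_1,v_3], [v_0,v_2,v_5], [v_0,v_3,v_4], [v_0,v_4,v_5], [v_1,v_2,v_4], [v_1,v_3,v_5], [v_1,v_4,v_5], [v_2,v_3,v_4], [v_2,v_3,v_5]

Hence C_0 ≅ Z^6, C_1 ≅ Z^15, C_2 ≅ Z^10.

∂_1: C_1 → C_0 is given by ∂[p,q] = [q] − [p].
The 6×15 boundary matrix has rank 5 and Smith normal form diag(1,1,1,1,1).

∂_2: C_2 → C_1 sends each 2-simplex [p,q,r] to [q,r] − [p,r] + [p,q]. For instance
  ∂[v_0,v_1,v_3] = [v_1,v_3] − [v_0,v_3] + [v_0,v_1],
  ∂[v_0,v_1,v_2] = [v_1,v_2] − [v_0,v_2] + [v_0,v_1].
This gives a 15×10 integer matrix of rank 10; reducing to Smith normal form yields diagonal entries (1,1,1,1,1,1,1,1,1,2).

Reading off H_k = ker ∂_k / im ∂_{k+1}:

  H_0: rank C_0 − rank ∂_1 = 6 − 5 = 1, and the invariant factors of ∂_1 are all 1, so H_0 = Z.
  H_1: rank ker ∂_1 − rank ∂_2 = (15 − 5) − 10 = 0, and ∂_2 has invariant factor 2 > 1, so H_1 = Z/2.
  H_2: rank ker ∂_2 − rank ∂_3 = (10 − 10) − 0 = 0, and there is no ∂_3, so H_2 = 0.

As a check, the Euler characteristic is 6 − 15 + 10 = 1, which agrees with 1 − 0 + 0 = 1.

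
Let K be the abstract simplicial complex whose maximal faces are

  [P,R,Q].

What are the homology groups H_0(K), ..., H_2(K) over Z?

H_0 ≅ Z,  H_1 = 0,  H_2 = 0.

Order the vertices as P < Q < R. Listing each simplex with vertices in this order, K has dimension 2 with simplices:

  0-simplices (3): P, Q, R
  1-simplices (3): PQ, PR, QR
  2-simplices (1): PQR

giving chain groups C_0 ≅ Z^3, C_1 ≅ Z^3, C_2 ≅ Z^1.

∂_1: C_1 → C_0 sends each edge [p,q] (with p < q) to q − p. For instance
  ∂PR = R − P.
The 3×3 boundary matrix has rank 2 and Smith normal form diag(1,1).

The boundary map ∂_2: C_2 → C_1 sends each 2-simplex [p,q,r] to [q,r] − [p,r] + [p,q]. For instance
  ∂PQR = QR − PR + PQ.
This gives a 3×1 integer matrix of rank 1; reducing to Smith normal form yields diagonal entries (1).

From H_k ≅ ker(∂_k) / im(∂_{k+1}) we obtain:

  H_0: rank C_0 − rank ∂_1 = 3 − 2 = 1, and the invariant factors of ∂_1 are all 1, so H_0 = Z.
  H_1: rank ker ∂_1 − rank ∂_2 = (3 − 2) − 1 = 0, and the invariant factors of ∂_2 are all 1, so H_1 = 0.
  H_2: rank ker ∂_2 − rank ∂_3 = (1 − 1) − 0 = 0, and there is no ∂_3, so H_2 = 0.

As a check, the Euler characteristic is 3 − 3 + 1 = 1, which agrees with 1 − 0 + 0 = 1.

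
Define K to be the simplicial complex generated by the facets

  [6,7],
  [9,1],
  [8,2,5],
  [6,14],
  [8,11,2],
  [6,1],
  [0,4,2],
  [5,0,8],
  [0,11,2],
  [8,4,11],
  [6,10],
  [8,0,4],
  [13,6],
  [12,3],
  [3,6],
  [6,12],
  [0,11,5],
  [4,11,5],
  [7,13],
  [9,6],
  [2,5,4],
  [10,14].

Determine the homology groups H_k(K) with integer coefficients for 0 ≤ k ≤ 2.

H_0 = Z^2,  H_1 = Z^4 ⊕ Z/2Z,  H_2 = 0.

Take the total order 0 < 1 < 2 < 3 < 4 < 5 < 6 < 7 < 8 < 9 < 10 < 11 < 12 < 13 < 14 on the vertex set. Then K (dimension 2) consists of the simplices:

  0-simplices (15): [0], [1], [2], [3], [4], [5], [6], [7], [8], [9], [10], [11], [12], [13], [14]
  1-simplices (27): (27 of them)
  2-simplices (10): [0,2,4], [0,2,11], [0,4,8], [0,5,8], [0,5,11], [2,4,5], [2,5,8], [2,8,11], [4,5,11], [4,8,11]

giving chain groups C_0 ≅ Z^15, C_1 ≅ Z^27, C_2 ≅ Z^10.

∂_1: C_1 → C_0 maps an edge to its endpoints' difference, ∂[p,q] = q − p.
The resulting 15×27 matrix has rank 13, and its Smith normal form has invariant factors (1,1,1,1,1,1,1,1,1,1,1,1,1).

The boundary map ∂_2: C_2 → C_1 sends each 2-simplex [p,q,r] to [q,r] − [p,r] + [p,q]. For instance
  ∂[2,8,11] = [8,11] − [2,11] + [2,8],
  ∂[0,2,11] = [2,11] − [0,11] + [0,2].
As a 27×10 matrix over Z this has rank 10, with invariant factors (1,1,1,1,1,1,1,1,1,2).

Reading off H_k = ker ∂_k / im ∂_{k+1}:

  H_0: rank C_0 − rank ∂_1 = 15 − 13 = 2, and the invariant factors of ∂_1 are all 1, so H_0 = Z^2.
  H_1: rank ker ∂_1 − rank ∂_2 = (27 − 13) − 10 = 4, and ∂_2 has invariant factor 2 > 1, so H_1 = Z^4 ⊕ Z/2Z.
  H_2: rank ker ∂_2 − rank ∂_3 = (10 − 10) − 0 = 0, and there is no ∂_3, so H_2 = 0.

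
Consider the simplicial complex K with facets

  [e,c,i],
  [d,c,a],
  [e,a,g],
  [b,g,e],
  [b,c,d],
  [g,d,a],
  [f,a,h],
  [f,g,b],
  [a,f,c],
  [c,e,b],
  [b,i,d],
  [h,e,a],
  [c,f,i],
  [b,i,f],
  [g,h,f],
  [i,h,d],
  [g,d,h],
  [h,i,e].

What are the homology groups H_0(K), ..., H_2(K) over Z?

We work with the vertex ordering a < b < c < d < e < f < g < h < i. The simplices of K, each written with vertices in increasing order, are:

  0-simplices (9): a, b, c, d, e, f, g, h, i
  1-simplices (27): ac, ad, ae, af, ag, ah, bc, bd, be, bf, bg, bi, cd, ce, cf, ci, dg, dh, di, eg, eh, ei, fg, fh, fi, gh, hi
  2-simplices (18): acd, acf, adg, aeg, aeh, afh, bcd, bce, bdi, beg, bfg, bfi, cei, cfi, dgh, dhi, ehi, fgh

so the chain groups are C_0 ≅ Z^9, C_1 ≅ Z^27, C_2 ≅ Z^18.

Boundary ∂_1: C_1 → C_0 maps an edge to its endpoints' difference, ∂[p,q] = q − p.
This gives a 9×27 integer matrix of rank 8; reducing to Smith normal form yields diagonal entries (1,1,1,1,1,1,1,1).

The boundary map ∂_2: C_2 → C_1 sends each 2-simplex [p,q,r] to [q,r] − [p,r] + [p,q]. For instance
  ∂bfi = fi − bi + bf,
  ∂beg = eg − bg + be.
This gives a 27×18 integer matrix of rank 18; reducing to Smith normal form yields diagonal entries (1,1,1,1,1,1,1,1,1,1,1,1,1,1,1,1,1,2).

Now H_k = ker ∂_k / im ∂_{k+1}, so:

  H_0: rank C_0 − rank ∂_1 = 9 − 8 = 1, and the invariant factors of ∂_1 are all 1, so H_0 = Z.
  H_1: rank ker ∂_1 − rank ∂_2 = (27 − 8) − 18 = 1, and ∂_2 has invariant factor 2 > 1, so H_1 = Z × Z/2.
  H_2: rank ker ∂_2 − rank ∂_3 = (18 − 18) − 0 = 0, and there is no ∂_3, so H_2 = 0.

As a check, the Euler characteristic is 9 − 27 + 18 = 0, which agrees with 1 − 1 + 0 = 0.

H_0 ≅ Z,  H_1 ≅ Z × Z/2,  H_2 = 0.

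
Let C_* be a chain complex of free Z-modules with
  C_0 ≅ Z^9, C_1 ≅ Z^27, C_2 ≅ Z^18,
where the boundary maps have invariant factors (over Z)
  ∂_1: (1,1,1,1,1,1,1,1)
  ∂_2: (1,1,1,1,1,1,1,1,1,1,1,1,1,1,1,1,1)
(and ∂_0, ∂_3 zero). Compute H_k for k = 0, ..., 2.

H_0 ≅ Z,  H_1 ≅ Z^2,  H_2 ≅ Z.

H_0: b_0 = 9 − 0 − 8 = 1; torsion from ∂_1 factors > 1: none. So H_0 ≅ Z.
H_1: b_1 = 27 − 8 − 17 = 2; torsion from ∂_2 factors > 1: none. So H_1 ≅ Z^2.
H_2: b_2 = 18 − 17 − 0 = 1; torsion from ∂_3 factors > 1: none. So H_2 ≅ Z.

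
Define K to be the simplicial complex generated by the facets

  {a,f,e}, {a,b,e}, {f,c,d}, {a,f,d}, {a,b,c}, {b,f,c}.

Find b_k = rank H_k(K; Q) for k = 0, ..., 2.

K has 6 vertices, 12 edges, 6 triangles.
rank ∂_0 = 0, rank ∂_1 = 5 ⇒ b_0 = 6 − 0 − 5 = 1; all invariant factors of ∂_1 are 1 so no torsion. So H_0 ≅ Z.
rank ∂_1 = 5, rank ∂_2 = 6 ⇒ b_1 = 12 − 5 − 6 = 1; all invariant factors of ∂_2 are 1 so no torsion. So H_1 ≅ Z.
rank ∂_2 = 6, rank ∂_3 = 0 ⇒ b_2 = 6 − 6 − 0 = 0. So H_2 ≅ 0.

b_0 = 1, b_1 = 1, b_2 = 0.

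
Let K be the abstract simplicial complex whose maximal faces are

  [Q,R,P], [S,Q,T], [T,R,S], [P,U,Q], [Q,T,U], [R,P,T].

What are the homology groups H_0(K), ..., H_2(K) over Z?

H_0 = Z,  H_1 = Z,  H_2 = 0.

Take the total order P < Q < R < S < T < U on the vertex set. Then K (dimension 2) consists of the simplices:

  0-simplices (6): P, Q, R, S, T, U
  1-simplices (12): PQ, PR, PT, PU, QR, QS, QT, QU, RS, RT, ST, TU
  2-simplices (6): PQR, PQU, PRT, QST, QTU, RST

so the chain groups are C_0 ≅ Z^6, C_1 ≅ Z^12, C_2 ≅ Z^6.

∂_1: C_1 → C_0 maps an edge to its endpoints' difference, ∂[p,q] = q − p.
As a 6×12 matrix over Z this has rank 5, with invariant factors (1,1,1,1,1).

The boundary map ∂_2: C_2 → C_1 acts by ∂[p,q,r] = [q,r] − [p,r] + [p,q]. For instance
  ∂PQR = QR − PR + PQ,
  ∂PRT = RT − PT + PR.
As a 12×6 matrix over Z this has rank 6, with invariant factors (1,1,1,1,1,1).

From H_k ≅ ker(∂_k) / im(∂_{k+1}) we obtain:

  H_0: rank C_0 − rank ∂_1 = 6 − 5 = 1, and the invariant factors of ∂_1 are all 1, so H_0 = Z.
  H_1: rank ker ∂_1 − rank ∂_2 = (12 − 5) − 6 = 1, and the invariant factors of ∂_2 are all 1, so H_1 = Z.
  H_2: rank ker ∂_2 − rank ∂_3 = (6 − 6) − 0 = 0, and there is no ∂_3, so H_2 = 0.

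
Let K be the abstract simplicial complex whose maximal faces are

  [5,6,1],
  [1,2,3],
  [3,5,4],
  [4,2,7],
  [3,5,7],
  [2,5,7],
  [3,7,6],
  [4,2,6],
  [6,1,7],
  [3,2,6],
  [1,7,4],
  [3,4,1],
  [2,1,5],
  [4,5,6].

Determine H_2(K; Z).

Fix the vertex order 1 < 2 < 3 < 4 < 5 < 6 < 7 and write every simplex with vertices in increasing order. Then dim K = 2 and the simplices of K are:

  0-simplices (7): [1], [2], [3], [4], [5], [6], [7]
  1-simplices (21): [1,2], [1,3], [1,4], [1,5], [1,6], [1,7], [2,3], [2,4], [2,5], [2,6], [2,7], [3,4], [3,5], [3,6], [3,7], [4,5], [4,6], [4,7], [5,6], [5,7], [6,7]
  2-simplices (14): [1,2,3], [1,2,5], [1,3,4], [1,4,7], [1,5,6], [1,6,7], [2,3,6], [2,4,6], [2,4,7], [2,5,7], [3,4,5], [3,5,7], [3,6,7], [4,5,6]

Hence C_0 ≅ Z^7, C_1 ≅ Z^21, C_2 ≅ Z^14.

∂_1: C_1 → C_0 is given by ∂[p,q] = [q] − [p]. For instance
  ∂[4,6] = [6] − [4].
As a 7×21 matrix over Z this has rank 6, with invariant factors (1,1,1,1,1,1).

Boundary ∂_2: C_2 → C_1 maps a triangle to the signed sum of its edges. For instance
  ∂[2,3,6] = [3,6] − [2,6] + [2,3],
  ∂[1,5,6] = [5,6] − [1,6] + [1,5].
The resulting 21×14 matrix has rank 13, and its Smith normal form has invariant factors (1,1,1,1,1,1,1,1,1,1,1,1,1).

Reading off H_k = ker ∂_k / im ∂_{k+1}:

  H_2: rank ker ∂_2 − rank ∂_3 = (14 − 13) − 0 = 1, and there is no ∂_3, so H_2 ≅ Z.

H_2 = Z.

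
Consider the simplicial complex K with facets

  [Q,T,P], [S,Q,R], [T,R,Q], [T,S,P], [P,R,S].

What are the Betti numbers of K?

We work with the vertex ordering P < Q < R < S < T. The simplices of K, each written with vertices in increasing order, are:

  0-simplices (5): P, Q, R, S, T
  1-simplices (10): PQ, PR, PS, PT, QR, QS, QT, RS, RT, ST
  2-simplices (5): PQT, PRS, PST, QRS, QRT

giving chain groups C_0 ≅ Z^5, C_1 ≅ Z^10, C_2 ≅ Z^5.

Boundary ∂_1: C_1 → C_0 maps an edge to its endpoints' difference, ∂[p,q] = q − p. For instance
  ∂QT = T − Q.
This gives a 5×10 integer matrix of rank 4; reducing to Smith normal form yields diagonal entries (1,1,1,1).

Boundary ∂_2: C_2 → C_1 acts by ∂[p,q,r] = [q,r] − [p,r] + [p,q]. For instance
  ∂QRS = RS − QS + QR,
  ∂QRT = RT − QT + QR.
As a 10×5 matrix over Z this has rank 5, with invariant factors (1,1,1,1,1).

Computing H_k = (kernel of ∂_k) / (image of ∂_{k+1}):

  H_0: rank C_0 − rank ∂_1 = 5 − 4 = 1, and the invariant factors of ∂_1 are all 1, so H_0 = Z.
  H_1: rank ker ∂_1 − rank ∂_2 = (10 − 4) − 5 = 1, and the invariant factors of ∂_2 are all 1, so H_1 = Z.
  H_2: rank ker ∂_2 − rank ∂_3 = (5 − 5) − 0 = 0, and there is no ∂_3, so H_2 = 0.

Hence the Betti numbers are b_0 = 1, b_1 = 1, b_2 = 0.

b_0 = 1, b_1 = 1, b_2 = 0.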